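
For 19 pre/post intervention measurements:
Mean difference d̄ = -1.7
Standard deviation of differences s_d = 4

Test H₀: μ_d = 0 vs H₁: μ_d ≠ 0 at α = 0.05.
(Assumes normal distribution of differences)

df = n - 1 = 18
SE = s_d/√n = 4/√19 = 0.9177
t = d̄/SE = -1.7/0.9177 = -1.8525
Critical value: t_{0.025,18} = ±2.101
p-value ≈ 0.0804
Decision: fail to reject H₀

Answer: t = -1.8525, fail to reject H₀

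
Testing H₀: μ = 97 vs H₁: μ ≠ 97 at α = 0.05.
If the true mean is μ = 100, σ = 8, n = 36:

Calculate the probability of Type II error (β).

SE = σ/√n = 8/√36 = 1.3333
Critical values: μ₀ ± z_0.025×SE = 97 ± 1.960×1.3333
Acceptance region: (94.3867, 99.6133)
Under H₁ (μ = 100): z_high = (99.6133 - 100)/1.3333 = -0.2900, z_low = (94.3867 - 100)/1.3333 = -4.2101
β = P(not reject | H₁) = Φ(-0.2900) - Φ(-4.2101) ≈ 0.3859

Answer: β ≈ 0.3859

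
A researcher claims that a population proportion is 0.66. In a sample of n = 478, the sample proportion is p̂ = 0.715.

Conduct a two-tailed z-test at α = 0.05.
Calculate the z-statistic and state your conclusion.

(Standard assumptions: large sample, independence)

Answer: z = 2.5384, reject H₀

Derivation:
H₀: p = 0.66, H₁: p ≠ 0.66
Standard error: SE = √(p₀(1-p₀)/n) = √(0.66×0.34/478) = 0.021667
z-statistic: z = (p̂ - p₀)/SE = (0.715 - 0.66)/0.021667 = 2.5384
Critical value: z_0.025 = ±1.960
p-value = 0.0111
Decision: reject H₀ at α = 0.05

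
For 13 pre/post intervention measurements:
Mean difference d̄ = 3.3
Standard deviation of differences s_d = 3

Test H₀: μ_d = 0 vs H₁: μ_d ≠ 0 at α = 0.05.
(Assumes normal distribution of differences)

Answer: t = 3.9659, reject H₀

Derivation:
df = n - 1 = 12
SE = s_d/√n = 3/√13 = 0.8321
t = d̄/SE = 3.3/0.8321 = 3.9659
Critical value: t_{0.025,12} = ±2.179
p-value ≈ 0.0019
Decision: reject H₀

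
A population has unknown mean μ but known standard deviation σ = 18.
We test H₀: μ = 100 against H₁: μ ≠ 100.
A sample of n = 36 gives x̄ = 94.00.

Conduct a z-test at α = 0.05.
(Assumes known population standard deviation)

Answer: z = -2.0000, reject H₀

Derivation:
Standard error: SE = σ/√n = 18/√36 = 3.0000
z-statistic: z = (x̄ - μ₀)/SE = (94.00 - 100)/3.0000 = -2.0000
Critical value: ±1.960
p-value = 0.0455
Decision: reject H₀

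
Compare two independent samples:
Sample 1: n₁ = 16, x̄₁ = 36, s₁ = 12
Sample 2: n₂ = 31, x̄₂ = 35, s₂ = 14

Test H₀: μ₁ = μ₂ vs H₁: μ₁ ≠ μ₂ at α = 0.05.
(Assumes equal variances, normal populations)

Pooled variance: s²_p = [15×12² + 30×14²]/(45) = 178.6667
s_p = 13.3666
SE = s_p×√(1/n₁ + 1/n₂) = 13.3666×√(1/16 + 1/31) = 4.1146
t = (x̄₁ - x̄₂)/SE = (36 - 35)/4.1146 = 0.2430
df = 45, t-critical = ±2.014
Decision: fail to reject H₀

Answer: t = 0.2430, fail to reject H₀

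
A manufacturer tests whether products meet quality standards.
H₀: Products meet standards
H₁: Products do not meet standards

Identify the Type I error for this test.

Answer: Rejecting good products that actually meet standards

Derivation:
Type I error (α): Rejecting H₀ when H₀ is true
Type II error (β): Failing to reject H₀ when H₁ is true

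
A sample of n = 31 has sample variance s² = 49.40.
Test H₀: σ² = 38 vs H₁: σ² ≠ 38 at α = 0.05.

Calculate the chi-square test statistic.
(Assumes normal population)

df = n - 1 = 30
χ² = (n-1)s²/σ₀² = 30×49.40/38 = 39.0000
Critical values: χ²_{0.975,30} = 16.791, χ²_{0.025,30} = 46.979
Rejection region: χ² < 16.791 or χ² > 46.979
Decision: fail to reject H₀

Answer: χ² = 39.0000, fail to reject H₀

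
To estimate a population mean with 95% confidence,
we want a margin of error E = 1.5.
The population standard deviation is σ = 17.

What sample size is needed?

z_0.025 = 1.960
n = (z×σ/E)² = (1.960×17/1.5)²
n = 493.4322
Round up: n = 494

Answer: n = 494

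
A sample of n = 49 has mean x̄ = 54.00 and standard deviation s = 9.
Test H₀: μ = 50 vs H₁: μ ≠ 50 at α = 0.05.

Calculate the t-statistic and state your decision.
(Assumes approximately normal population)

Answer: t = 3.1111, reject H₀

Derivation:
df = n - 1 = 48
SE = s/√n = 9/√49 = 1.2857
t = (x̄ - μ₀)/SE = (54.00 - 50)/1.2857 = 3.1111
Critical value: t_{0.025,48} = ±2.011
p-value ≈ 0.0031
Decision: reject H₀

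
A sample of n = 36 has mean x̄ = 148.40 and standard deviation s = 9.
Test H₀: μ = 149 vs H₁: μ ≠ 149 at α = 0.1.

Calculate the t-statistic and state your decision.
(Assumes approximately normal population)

Answer: t = -0.4000, fail to reject H₀

Derivation:
df = n - 1 = 35
SE = s/√n = 9/√36 = 1.5000
t = (x̄ - μ₀)/SE = (148.40 - 149)/1.5000 = -0.4000
Critical value: t_{0.05,35} = ±1.690
p-value ≈ 0.6916
Decision: fail to reject H₀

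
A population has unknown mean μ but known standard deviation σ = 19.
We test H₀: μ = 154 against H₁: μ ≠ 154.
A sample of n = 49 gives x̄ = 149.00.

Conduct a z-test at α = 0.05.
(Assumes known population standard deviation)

Answer: z = -1.8421, fail to reject H₀

Derivation:
Standard error: SE = σ/√n = 19/√49 = 2.7143
z-statistic: z = (x̄ - μ₀)/SE = (149.00 - 154)/2.7143 = -1.8421
Critical value: ±1.960
p-value = 0.0655
Decision: fail to reject H₀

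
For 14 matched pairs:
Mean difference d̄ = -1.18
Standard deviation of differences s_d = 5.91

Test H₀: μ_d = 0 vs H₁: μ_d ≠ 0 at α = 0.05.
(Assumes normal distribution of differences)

df = n - 1 = 13
SE = s_d/√n = 5.91/√14 = 1.5795
t = d̄/SE = -1.18/1.5795 = -0.7471
Critical value: t_{0.025,13} = ±2.160
p-value ≈ 0.4683
Decision: fail to reject H₀

Answer: t = -0.7471, fail to reject H₀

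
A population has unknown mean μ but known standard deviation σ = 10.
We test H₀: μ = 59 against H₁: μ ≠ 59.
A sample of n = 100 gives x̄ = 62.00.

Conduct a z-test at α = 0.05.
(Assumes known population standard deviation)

Standard error: SE = σ/√n = 10/√100 = 1.0000
z-statistic: z = (x̄ - μ₀)/SE = (62.00 - 59)/1.0000 = 3.0000
Critical value: ±1.960
p-value = 0.0027
Decision: reject H₀

Answer: z = 3.0000, reject H₀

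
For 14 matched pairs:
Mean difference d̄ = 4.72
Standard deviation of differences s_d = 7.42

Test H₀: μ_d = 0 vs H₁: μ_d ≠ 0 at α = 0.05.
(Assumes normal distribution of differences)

df = n - 1 = 13
SE = s_d/√n = 7.42/√14 = 1.9831
t = d̄/SE = 4.72/1.9831 = 2.3801
Critical value: t_{0.025,13} = ±2.160
p-value ≈ 0.0333
Decision: reject H₀

Answer: t = 2.3801, reject H₀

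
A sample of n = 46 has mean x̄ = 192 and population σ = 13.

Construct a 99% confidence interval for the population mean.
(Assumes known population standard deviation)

Answer: (187.0626, 196.9374)

Derivation:
Confidence level: 99%, α = 0.01
z_0.005 = 2.576
SE = σ/√n = 13/√46 = 1.9167
Margin of error = 2.576 × 1.9167 = 4.9374
CI: x̄ ± margin = 192 ± 4.9374
CI: (187.0626, 196.9374)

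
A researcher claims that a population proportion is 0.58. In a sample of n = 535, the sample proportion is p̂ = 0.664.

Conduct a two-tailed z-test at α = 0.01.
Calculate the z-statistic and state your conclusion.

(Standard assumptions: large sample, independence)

Answer: z = 3.9366, reject H₀

Derivation:
H₀: p = 0.58, H₁: p ≠ 0.58
Standard error: SE = √(p₀(1-p₀)/n) = √(0.58×0.42/535) = 0.021338
z-statistic: z = (p̂ - p₀)/SE = (0.664 - 0.58)/0.021338 = 3.9366
Critical value: z_0.005 = ±2.576
p-value = 0.0001
Decision: reject H₀ at α = 0.01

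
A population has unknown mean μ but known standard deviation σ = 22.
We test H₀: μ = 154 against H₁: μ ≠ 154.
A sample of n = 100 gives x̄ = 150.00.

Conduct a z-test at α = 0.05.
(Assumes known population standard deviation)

Standard error: SE = σ/√n = 22/√100 = 2.2000
z-statistic: z = (x̄ - μ₀)/SE = (150.00 - 154)/2.2000 = -1.8182
Critical value: ±1.960
p-value = 0.0690
Decision: fail to reject H₀

Answer: z = -1.8182, fail to reject H₀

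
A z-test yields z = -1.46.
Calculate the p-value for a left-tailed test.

Answer: p-value ≈ 0.0721

Derivation:
For z = -1.46:
p = P(Z < -1.46) = Φ(-1.46) = 0.0721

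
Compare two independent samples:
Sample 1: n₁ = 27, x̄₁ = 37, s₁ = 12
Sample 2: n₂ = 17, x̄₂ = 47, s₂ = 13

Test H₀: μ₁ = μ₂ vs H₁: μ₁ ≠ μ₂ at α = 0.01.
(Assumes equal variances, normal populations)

Answer: t = -2.6067, fail to reject H₀

Derivation:
Pooled variance: s²_p = [26×12² + 16×13²]/(42) = 153.5238
s_p = 12.3905
SE = s_p×√(1/n₁ + 1/n₂) = 12.3905×√(1/27 + 1/17) = 3.8363
t = (x̄₁ - x̄₂)/SE = (37 - 47)/3.8363 = -2.6067
df = 42, t-critical = ±2.698
Decision: fail to reject H₀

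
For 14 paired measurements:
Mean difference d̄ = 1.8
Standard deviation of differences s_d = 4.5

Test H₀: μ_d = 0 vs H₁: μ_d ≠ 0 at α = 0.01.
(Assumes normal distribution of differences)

Answer: t = 1.4966, fail to reject H₀

Derivation:
df = n - 1 = 13
SE = s_d/√n = 4.5/√14 = 1.2027
t = d̄/SE = 1.8/1.2027 = 1.4966
Critical value: t_{0.005,13} = ±3.012
p-value ≈ 0.1584
Decision: fail to reject H₀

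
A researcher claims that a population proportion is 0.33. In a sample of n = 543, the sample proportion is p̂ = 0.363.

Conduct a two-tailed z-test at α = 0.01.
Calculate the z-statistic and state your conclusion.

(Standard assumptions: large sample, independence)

Answer: z = 1.6354, fail to reject H₀

Derivation:
H₀: p = 0.33, H₁: p ≠ 0.33
Standard error: SE = √(p₀(1-p₀)/n) = √(0.33×0.67/543) = 0.020179
z-statistic: z = (p̂ - p₀)/SE = (0.363 - 0.33)/0.020179 = 1.6354
Critical value: z_0.005 = ±2.576
p-value = 0.1020
Decision: fail to reject H₀ at α = 0.01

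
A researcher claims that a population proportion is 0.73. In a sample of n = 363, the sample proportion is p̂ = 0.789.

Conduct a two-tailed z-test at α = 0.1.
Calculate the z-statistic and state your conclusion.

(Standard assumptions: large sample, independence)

H₀: p = 0.73, H₁: p ≠ 0.73
Standard error: SE = √(p₀(1-p₀)/n) = √(0.73×0.27/363) = 0.023302
z-statistic: z = (p̂ - p₀)/SE = (0.789 - 0.73)/0.023302 = 2.5320
Critical value: z_0.05 = ±1.645
p-value = 0.0113
Decision: reject H₀ at α = 0.1

Answer: z = 2.5320, reject H₀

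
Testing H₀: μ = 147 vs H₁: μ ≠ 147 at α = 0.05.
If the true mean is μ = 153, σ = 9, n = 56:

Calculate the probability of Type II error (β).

Answer: β ≈ 0.0012

Derivation:
SE = σ/√n = 9/√56 = 1.2027
Critical values: μ₀ ± z_0.025×SE = 147 ± 1.960×1.2027
Acceptance region: (144.6427, 149.3573)
Under H₁ (μ = 153): z_high = (149.3573 - 153)/1.2027 = -3.0288, z_low = (144.6427 - 153)/1.2027 = -6.9488
β = P(not reject | H₁) = Φ(-3.0288) - Φ(-6.9488) ≈ 0.0012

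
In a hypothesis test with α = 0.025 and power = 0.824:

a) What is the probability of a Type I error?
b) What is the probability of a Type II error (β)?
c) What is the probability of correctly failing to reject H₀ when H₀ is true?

a) Type I error probability = α = 0.025
b) Power = P(reject H₀ | H₁ true) = 1 - β = 0.824, so Type II error probability = β = 1 - Power = 0.176
c) P(fail to reject H₀ | H₀ true) = 1 - α = 0.975

Answer: a) 0.025, b) 0.176, c) 0.975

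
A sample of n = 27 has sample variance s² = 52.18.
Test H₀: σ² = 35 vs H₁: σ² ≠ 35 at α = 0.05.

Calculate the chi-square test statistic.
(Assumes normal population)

df = n - 1 = 26
χ² = (n-1)s²/σ₀² = 26×52.18/35 = 38.7623
Critical values: χ²_{0.975,26} = 13.844, χ²_{0.025,26} = 41.923
Rejection region: χ² < 13.844 or χ² > 41.923
Decision: fail to reject H₀

Answer: χ² = 38.7623, fail to reject H₀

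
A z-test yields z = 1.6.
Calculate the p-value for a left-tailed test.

For z = 1.6:
p = P(Z < 1.6) = Φ(1.6) = 0.9452

Answer: p-value ≈ 0.9452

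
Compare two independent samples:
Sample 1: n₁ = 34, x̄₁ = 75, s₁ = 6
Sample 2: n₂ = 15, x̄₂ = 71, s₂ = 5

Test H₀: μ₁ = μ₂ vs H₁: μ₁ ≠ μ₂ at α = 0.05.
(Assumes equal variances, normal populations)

Answer: t = 2.2559, reject H₀

Derivation:
Pooled variance: s²_p = [33×6² + 14×5²]/(47) = 32.7234
s_p = 5.7204
SE = s_p×√(1/n₁ + 1/n₂) = 5.7204×√(1/34 + 1/15) = 1.7731
t = (x̄₁ - x̄₂)/SE = (75 - 71)/1.7731 = 2.2559
df = 47, t-critical = ±2.012
Decision: reject H₀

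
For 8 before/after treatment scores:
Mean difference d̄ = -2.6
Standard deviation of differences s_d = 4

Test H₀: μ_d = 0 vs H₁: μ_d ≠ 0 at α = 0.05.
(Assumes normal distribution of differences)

Answer: t = -1.8385, fail to reject H₀

Derivation:
df = n - 1 = 7
SE = s_d/√n = 4/√8 = 1.4142
t = d̄/SE = -2.6/1.4142 = -1.8385
Critical value: t_{0.025,7} = ±2.365
p-value ≈ 0.1086
Decision: fail to reject H₀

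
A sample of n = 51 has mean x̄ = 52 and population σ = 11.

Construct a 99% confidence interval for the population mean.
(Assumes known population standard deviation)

Confidence level: 99%, α = 0.01
z_0.005 = 2.576
SE = σ/√n = 11/√51 = 1.5403
Margin of error = 2.576 × 1.5403 = 3.9678
CI: x̄ ± margin = 52 ± 3.9678
CI: (48.0322, 55.9678)

Answer: (48.0322, 55.9678)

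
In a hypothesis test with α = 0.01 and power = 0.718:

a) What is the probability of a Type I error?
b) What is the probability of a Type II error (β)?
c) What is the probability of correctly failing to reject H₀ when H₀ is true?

Answer: a) 0.01, b) 0.282, c) 0.99

Derivation:
a) Type I error probability = α = 0.01
b) Power = P(reject H₀ | H₁ true) = 1 - β = 0.718, so Type II error probability = β = 1 - Power = 0.282
c) P(fail to reject H₀ | H₀ true) = 1 - α = 0.99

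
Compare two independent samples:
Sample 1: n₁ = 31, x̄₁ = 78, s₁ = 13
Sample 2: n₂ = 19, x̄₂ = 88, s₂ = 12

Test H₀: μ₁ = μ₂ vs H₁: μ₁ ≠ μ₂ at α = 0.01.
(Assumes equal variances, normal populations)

Pooled variance: s²_p = [30×13² + 18×12²]/(48) = 159.6250
s_p = 12.6343
SE = s_p×√(1/n₁ + 1/n₂) = 12.6343×√(1/31 + 1/19) = 3.6811
t = (x̄₁ - x̄₂)/SE = (78 - 88)/3.6811 = -2.7166
df = 48, t-critical = ±2.682
Decision: reject H₀

Answer: t = -2.7166, reject H₀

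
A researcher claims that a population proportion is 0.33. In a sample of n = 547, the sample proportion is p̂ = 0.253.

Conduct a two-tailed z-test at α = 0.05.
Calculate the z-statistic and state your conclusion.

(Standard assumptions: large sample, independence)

Answer: z = -3.8299, reject H₀

Derivation:
H₀: p = 0.33, H₁: p ≠ 0.33
Standard error: SE = √(p₀(1-p₀)/n) = √(0.33×0.67/547) = 0.020105
z-statistic: z = (p̂ - p₀)/SE = (0.253 - 0.33)/0.020105 = -3.8299
Critical value: z_0.025 = ±1.960
p-value = 0.0001
Decision: reject H₀ at α = 0.05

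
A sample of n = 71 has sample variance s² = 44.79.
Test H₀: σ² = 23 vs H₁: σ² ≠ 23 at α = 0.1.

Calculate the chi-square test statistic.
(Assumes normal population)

df = n - 1 = 70
χ² = (n-1)s²/σ₀² = 70×44.79/23 = 136.3174
Critical values: χ²_{0.95,70} = 51.739, χ²_{0.05,70} = 90.531
Rejection region: χ² < 51.739 or χ² > 90.531
Decision: reject H₀

Answer: χ² = 136.3174, reject H₀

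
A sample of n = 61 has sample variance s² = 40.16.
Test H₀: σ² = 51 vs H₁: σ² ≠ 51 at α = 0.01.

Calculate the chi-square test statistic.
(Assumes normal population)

df = n - 1 = 60
χ² = (n-1)s²/σ₀² = 60×40.16/51 = 47.2471
Critical values: χ²_{0.995,60} = 35.534, χ²_{0.005,60} = 91.952
Rejection region: χ² < 35.534 or χ² > 91.952
Decision: fail to reject H₀

Answer: χ² = 47.2471, fail to reject H₀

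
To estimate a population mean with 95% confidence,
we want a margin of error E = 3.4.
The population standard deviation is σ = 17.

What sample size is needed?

Answer: n = 97

Derivation:
z_0.025 = 1.960
n = (z×σ/E)² = (1.960×17/3.4)²
n = 96.0400
Round up: n = 97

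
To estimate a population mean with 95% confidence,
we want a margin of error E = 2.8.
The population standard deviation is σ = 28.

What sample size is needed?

z_0.025 = 1.960
n = (z×σ/E)² = (1.960×28/2.8)²
n = 384.1600
Round up: n = 385

Answer: n = 385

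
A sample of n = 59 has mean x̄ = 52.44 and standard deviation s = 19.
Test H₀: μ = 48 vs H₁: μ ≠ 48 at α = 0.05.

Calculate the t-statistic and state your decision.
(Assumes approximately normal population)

Answer: t = 1.7950, fail to reject H₀

Derivation:
df = n - 1 = 58
SE = s/√n = 19/√59 = 2.4736
t = (x̄ - μ₀)/SE = (52.44 - 48)/2.4736 = 1.7950
Critical value: t_{0.025,58} = ±2.002
p-value ≈ 0.0779
Decision: fail to reject H₀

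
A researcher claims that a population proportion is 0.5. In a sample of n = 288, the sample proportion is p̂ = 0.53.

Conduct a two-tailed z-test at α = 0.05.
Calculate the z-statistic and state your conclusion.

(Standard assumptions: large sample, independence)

H₀: p = 0.5, H₁: p ≠ 0.5
Standard error: SE = √(p₀(1-p₀)/n) = √(0.5×0.5/288) = 0.029463
z-statistic: z = (p̂ - p₀)/SE = (0.53 - 0.5)/0.029463 = 1.0182
Critical value: z_0.025 = ±1.960
p-value = 0.3086
Decision: fail to reject H₀ at α = 0.05

Answer: z = 1.0182, fail to reject H₀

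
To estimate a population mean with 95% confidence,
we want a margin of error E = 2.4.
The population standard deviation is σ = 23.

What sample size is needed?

z_0.025 = 1.960
n = (z×σ/E)² = (1.960×23/2.4)²
n = 352.8136
Round up: n = 353

Answer: n = 353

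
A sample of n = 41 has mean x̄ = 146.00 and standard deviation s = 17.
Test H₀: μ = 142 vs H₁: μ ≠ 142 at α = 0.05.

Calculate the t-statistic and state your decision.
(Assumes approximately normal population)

df = n - 1 = 40
SE = s/√n = 17/√41 = 2.6550
t = (x̄ - μ₀)/SE = (146.00 - 142)/2.6550 = 1.5066
Critical value: t_{0.025,40} = ±2.021
p-value ≈ 0.1398
Decision: fail to reject H₀

Answer: t = 1.5066, fail to reject H₀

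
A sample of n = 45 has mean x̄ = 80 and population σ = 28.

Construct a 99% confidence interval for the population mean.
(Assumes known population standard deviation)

Answer: (69.2478, 90.7522)

Derivation:
Confidence level: 99%, α = 0.01
z_0.005 = 2.576
SE = σ/√n = 28/√45 = 4.1740
Margin of error = 2.576 × 4.1740 = 10.7522
CI: x̄ ± margin = 80 ± 10.7522
CI: (69.2478, 90.7522)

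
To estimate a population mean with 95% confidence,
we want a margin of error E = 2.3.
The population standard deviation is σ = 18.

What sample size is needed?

Answer: n = 236

Derivation:
z_0.025 = 1.960
n = (z×σ/E)² = (1.960×18/2.3)²
n = 235.2889
Round up: n = 236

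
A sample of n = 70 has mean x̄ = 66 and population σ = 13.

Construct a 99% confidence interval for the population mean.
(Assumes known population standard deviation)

Confidence level: 99%, α = 0.01
z_0.005 = 2.576
SE = σ/√n = 13/√70 = 1.5538
Margin of error = 2.576 × 1.5538 = 4.0026
CI: x̄ ± margin = 66 ± 4.0026
CI: (61.9974, 70.0026)

Answer: (61.9974, 70.0026)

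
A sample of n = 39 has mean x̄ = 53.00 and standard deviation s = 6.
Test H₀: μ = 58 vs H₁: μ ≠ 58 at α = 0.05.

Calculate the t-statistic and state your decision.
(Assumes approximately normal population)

Answer: t = -5.2040, reject H₀

Derivation:
df = n - 1 = 38
SE = s/√n = 6/√39 = 0.9608
t = (x̄ - μ₀)/SE = (53.00 - 58)/0.9608 = -5.2040
Critical value: t_{0.025,38} = ±2.024
p-value < 0.0001
Decision: reject H₀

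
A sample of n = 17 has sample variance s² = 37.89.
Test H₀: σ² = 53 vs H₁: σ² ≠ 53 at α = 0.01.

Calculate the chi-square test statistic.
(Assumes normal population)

Answer: χ² = 11.4385, fail to reject H₀

Derivation:
df = n - 1 = 16
χ² = (n-1)s²/σ₀² = 16×37.89/53 = 11.4385
Critical values: χ²_{0.995,16} = 5.142, χ²_{0.005,16} = 34.267
Rejection region: χ² < 5.142 or χ² > 34.267
Decision: fail to reject H₀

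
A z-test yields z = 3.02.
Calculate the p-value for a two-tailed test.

For z = 3.02:
p = 2×P(Z > |3.02|) = 2×(1 - Φ(3.02)) = 0.0025

Answer: p-value ≈ 0.0025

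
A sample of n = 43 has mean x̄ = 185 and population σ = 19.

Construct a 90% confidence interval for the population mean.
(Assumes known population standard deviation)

Answer: (180.2336, 189.7664)

Derivation:
Confidence level: 90%, α = 0.1
z_0.05 = 1.645
SE = σ/√n = 19/√43 = 2.8975
Margin of error = 1.645 × 2.8975 = 4.7664
CI: x̄ ± margin = 185 ± 4.7664
CI: (180.2336, 189.7664)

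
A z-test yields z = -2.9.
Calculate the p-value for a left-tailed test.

Answer: p-value ≈ 0.0019

Derivation:
For z = -2.9:
p = P(Z < -2.9) = Φ(-2.9) = 0.0019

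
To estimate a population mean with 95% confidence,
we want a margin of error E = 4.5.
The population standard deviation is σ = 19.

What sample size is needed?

Answer: n = 69

Derivation:
z_0.025 = 1.960
n = (z×σ/E)² = (1.960×19/4.5)²
n = 68.4848
Round up: n = 69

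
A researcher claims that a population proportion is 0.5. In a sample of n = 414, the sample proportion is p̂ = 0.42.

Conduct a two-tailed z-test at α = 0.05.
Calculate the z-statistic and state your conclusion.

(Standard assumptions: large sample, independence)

H₀: p = 0.5, H₁: p ≠ 0.5
Standard error: SE = √(p₀(1-p₀)/n) = √(0.5×0.5/414) = 0.024574
z-statistic: z = (p̂ - p₀)/SE = (0.42 - 0.5)/0.024574 = -3.2555
Critical value: z_0.025 = ±1.960
p-value = 0.0011
Decision: reject H₀ at α = 0.05

Answer: z = -3.2555, reject H₀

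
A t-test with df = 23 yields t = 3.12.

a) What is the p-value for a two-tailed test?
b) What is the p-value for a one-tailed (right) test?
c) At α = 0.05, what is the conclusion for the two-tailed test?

Using t-distribution with df = 23:
a) Two-tailed: p = 2×P(T > 3.12) = 0.0048
b) One-tailed: p = P(T > 3.12) = 0.0024
c) 0.0048 < 0.05, reject H₀

Answer: a) 0.0048, b) 0.0024, c) reject H₀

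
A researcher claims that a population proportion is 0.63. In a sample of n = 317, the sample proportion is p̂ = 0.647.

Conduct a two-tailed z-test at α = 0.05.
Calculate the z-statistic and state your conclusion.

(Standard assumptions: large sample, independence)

H₀: p = 0.63, H₁: p ≠ 0.63
Standard error: SE = √(p₀(1-p₀)/n) = √(0.63×0.37/317) = 0.027117
z-statistic: z = (p̂ - p₀)/SE = (0.647 - 0.63)/0.027117 = 0.6269
Critical value: z_0.025 = ±1.960
p-value = 0.5307
Decision: fail to reject H₀ at α = 0.05

Answer: z = 0.6269, fail to reject H₀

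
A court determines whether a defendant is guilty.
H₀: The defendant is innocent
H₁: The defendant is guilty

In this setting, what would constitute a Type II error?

Answer: Acquitting a guilty person

Derivation:
A Type I error (probability α) occurs when we reject a true H₀.
A Type II error (probability β) occurs when we fail to reject a false H₀.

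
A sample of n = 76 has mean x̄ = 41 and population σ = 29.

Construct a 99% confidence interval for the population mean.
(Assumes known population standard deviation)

Answer: (32.4309, 49.5691)

Derivation:
Confidence level: 99%, α = 0.01
z_0.005 = 2.576
SE = σ/√n = 29/√76 = 3.3265
Margin of error = 2.576 × 3.3265 = 8.5691
CI: x̄ ± margin = 41 ± 8.5691
CI: (32.4309, 49.5691)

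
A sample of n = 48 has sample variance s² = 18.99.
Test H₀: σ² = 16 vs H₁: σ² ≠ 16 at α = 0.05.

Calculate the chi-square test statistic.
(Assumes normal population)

Answer: χ² = 55.7831, fail to reject H₀

Derivation:
df = n - 1 = 47
χ² = (n-1)s²/σ₀² = 47×18.99/16 = 55.7831
Critical values: χ²_{0.975,47} = 29.956, χ²_{0.025,47} = 67.821
Rejection region: χ² < 29.956 or χ² > 67.821
Decision: fail to reject H₀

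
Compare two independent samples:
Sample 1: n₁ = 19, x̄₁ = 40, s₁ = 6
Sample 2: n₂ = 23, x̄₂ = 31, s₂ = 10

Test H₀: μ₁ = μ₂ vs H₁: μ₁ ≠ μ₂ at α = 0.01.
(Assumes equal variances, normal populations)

Pooled variance: s²_p = [18×6² + 22×10²]/(40) = 71.2000
s_p = 8.4380
SE = s_p×√(1/n₁ + 1/n₂) = 8.4380×√(1/19 + 1/23) = 2.6159
t = (x̄₁ - x̄₂)/SE = (40 - 31)/2.6159 = 3.4405
df = 40, t-critical = ±2.704
Decision: reject H₀

Answer: t = 3.4405, reject H₀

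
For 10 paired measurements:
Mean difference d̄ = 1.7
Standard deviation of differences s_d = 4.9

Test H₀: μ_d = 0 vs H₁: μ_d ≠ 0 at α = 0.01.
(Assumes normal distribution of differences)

Answer: t = 1.0971, fail to reject H₀

Derivation:
df = n - 1 = 9
SE = s_d/√n = 4.9/√10 = 1.5495
t = d̄/SE = 1.7/1.5495 = 1.0971
Critical value: t_{0.005,9} = ±3.250
p-value ≈ 0.3011
Decision: fail to reject H₀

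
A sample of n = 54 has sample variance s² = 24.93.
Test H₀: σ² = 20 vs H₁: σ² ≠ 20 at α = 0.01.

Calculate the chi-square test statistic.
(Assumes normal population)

df = n - 1 = 53
χ² = (n-1)s²/σ₀² = 53×24.93/20 = 66.0645
Critical values: χ²_{0.995,53} = 30.230, χ²_{0.005,53} = 83.253
Rejection region: χ² < 30.230 or χ² > 83.253
Decision: fail to reject H₀

Answer: χ² = 66.0645, fail to reject H₀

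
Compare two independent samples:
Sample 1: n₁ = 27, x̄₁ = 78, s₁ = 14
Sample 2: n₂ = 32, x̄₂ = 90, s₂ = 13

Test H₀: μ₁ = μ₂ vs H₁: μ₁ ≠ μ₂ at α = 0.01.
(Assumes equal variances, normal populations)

Answer: t = -3.4104, reject H₀

Derivation:
Pooled variance: s²_p = [26×14² + 31×13²]/(57) = 181.3158
s_p = 13.4654
SE = s_p×√(1/n₁ + 1/n₂) = 13.4654×√(1/27 + 1/32) = 3.5187
t = (x̄₁ - x̄₂)/SE = (78 - 90)/3.5187 = -3.4104
df = 57, t-critical = ±2.665
Decision: reject H₀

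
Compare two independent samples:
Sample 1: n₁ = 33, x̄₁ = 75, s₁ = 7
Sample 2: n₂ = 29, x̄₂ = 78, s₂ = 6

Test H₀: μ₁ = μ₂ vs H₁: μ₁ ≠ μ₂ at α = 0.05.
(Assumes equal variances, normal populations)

Answer: t = -1.7988, fail to reject H₀

Derivation:
Pooled variance: s²_p = [32×7² + 28×6²]/(60) = 42.9333
s_p = 6.5524
SE = s_p×√(1/n₁ + 1/n₂) = 6.5524×√(1/33 + 1/29) = 1.6678
t = (x̄₁ - x̄₂)/SE = (75 - 78)/1.6678 = -1.7988
df = 60, t-critical = ±2.000
Decision: fail to reject H₀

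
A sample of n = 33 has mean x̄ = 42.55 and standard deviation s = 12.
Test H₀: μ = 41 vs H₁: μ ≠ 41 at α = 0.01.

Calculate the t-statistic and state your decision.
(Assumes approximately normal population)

df = n - 1 = 32
SE = s/√n = 12/√33 = 2.0889
t = (x̄ - μ₀)/SE = (42.55 - 41)/2.0889 = 0.7420
Critical value: t_{0.005,32} = ±2.738
p-value ≈ 0.4635
Decision: fail to reject H₀

Answer: t = 0.7420, fail to reject H₀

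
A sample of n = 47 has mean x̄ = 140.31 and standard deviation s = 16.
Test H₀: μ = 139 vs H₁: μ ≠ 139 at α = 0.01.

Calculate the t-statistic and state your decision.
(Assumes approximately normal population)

df = n - 1 = 46
SE = s/√n = 16/√47 = 2.3338
t = (x̄ - μ₀)/SE = (140.31 - 139)/2.3338 = 0.5613
Critical value: t_{0.005,46} = ±2.687
p-value ≈ 0.5773
Decision: fail to reject H₀

Answer: t = 0.5613, fail to reject H₀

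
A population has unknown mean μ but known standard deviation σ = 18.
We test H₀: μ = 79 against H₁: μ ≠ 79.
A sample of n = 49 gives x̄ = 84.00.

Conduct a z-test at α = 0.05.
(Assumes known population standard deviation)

Answer: z = 1.9445, fail to reject H₀

Derivation:
Standard error: SE = σ/√n = 18/√49 = 2.5714
z-statistic: z = (x̄ - μ₀)/SE = (84.00 - 79)/2.5714 = 1.9445
Critical value: ±1.960
p-value = 0.0518
Decision: fail to reject H₀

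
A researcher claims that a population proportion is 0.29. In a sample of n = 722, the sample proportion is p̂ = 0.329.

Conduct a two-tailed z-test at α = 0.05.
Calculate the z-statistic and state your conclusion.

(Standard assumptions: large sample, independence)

Answer: z = 2.3095, reject H₀

Derivation:
H₀: p = 0.29, H₁: p ≠ 0.29
Standard error: SE = √(p₀(1-p₀)/n) = √(0.29×0.71/722) = 0.016887
z-statistic: z = (p̂ - p₀)/SE = (0.329 - 0.29)/0.016887 = 2.3095
Critical value: z_0.025 = ±1.960
p-value = 0.0209
Decision: reject H₀ at α = 0.05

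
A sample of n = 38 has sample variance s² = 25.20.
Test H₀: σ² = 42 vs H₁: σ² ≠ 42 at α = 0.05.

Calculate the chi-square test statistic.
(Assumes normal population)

df = n - 1 = 37
χ² = (n-1)s²/σ₀² = 37×25.20/42 = 22.2000
Critical values: χ²_{0.975,37} = 22.106, χ²_{0.025,37} = 55.668
Rejection region: χ² < 22.106 or χ² > 55.668
Decision: fail to reject H₀

Answer: χ² = 22.2000, fail to reject H₀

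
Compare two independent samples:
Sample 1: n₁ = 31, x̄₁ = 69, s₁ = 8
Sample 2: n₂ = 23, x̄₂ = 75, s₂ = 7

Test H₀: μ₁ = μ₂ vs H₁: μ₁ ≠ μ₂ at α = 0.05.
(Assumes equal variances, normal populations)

Pooled variance: s²_p = [30×8² + 22×7²]/(52) = 57.6538
s_p = 7.5930
SE = s_p×√(1/n₁ + 1/n₂) = 7.5930×√(1/31 + 1/23) = 2.0896
t = (x̄₁ - x̄₂)/SE = (69 - 75)/2.0896 = -2.8714
df = 52, t-critical = ±2.007
Decision: reject H₀

Answer: t = -2.8714, reject H₀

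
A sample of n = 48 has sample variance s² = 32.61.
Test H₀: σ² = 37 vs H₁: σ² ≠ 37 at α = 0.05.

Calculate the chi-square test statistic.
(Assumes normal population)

df = n - 1 = 47
χ² = (n-1)s²/σ₀² = 47×32.61/37 = 41.4235
Critical values: χ²_{0.975,47} = 29.956, χ²_{0.025,47} = 67.821
Rejection region: χ² < 29.956 or χ² > 67.821
Decision: fail to reject H₀

Answer: χ² = 41.4235, fail to reject H₀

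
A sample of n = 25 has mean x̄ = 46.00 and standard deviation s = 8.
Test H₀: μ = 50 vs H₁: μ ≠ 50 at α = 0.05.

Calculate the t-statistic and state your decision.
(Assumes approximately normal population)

df = n - 1 = 24
SE = s/√n = 8/√25 = 1.6000
t = (x̄ - μ₀)/SE = (46.00 - 50)/1.6000 = -2.5000
Critical value: t_{0.025,24} = ±2.064
p-value ≈ 0.0197
Decision: reject H₀

Answer: t = -2.5000, reject H₀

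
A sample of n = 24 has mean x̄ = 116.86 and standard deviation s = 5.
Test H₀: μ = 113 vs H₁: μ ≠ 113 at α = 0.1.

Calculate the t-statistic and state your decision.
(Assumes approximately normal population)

Answer: t = 3.7821, reject H₀

Derivation:
df = n - 1 = 23
SE = s/√n = 5/√24 = 1.0206
t = (x̄ - μ₀)/SE = (116.86 - 113)/1.0206 = 3.7821
Critical value: t_{0.05,23} = ±1.714
p-value ≈ 0.0010
Decision: reject H₀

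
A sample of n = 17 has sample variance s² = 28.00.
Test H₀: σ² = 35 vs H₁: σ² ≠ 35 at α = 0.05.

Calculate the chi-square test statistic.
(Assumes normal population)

df = n - 1 = 16
χ² = (n-1)s²/σ₀² = 16×28.00/35 = 12.8000
Critical values: χ²_{0.975,16} = 6.908, χ²_{0.025,16} = 28.845
Rejection region: χ² < 6.908 or χ² > 28.845
Decision: fail to reject H₀

Answer: χ² = 12.8000, fail to reject H₀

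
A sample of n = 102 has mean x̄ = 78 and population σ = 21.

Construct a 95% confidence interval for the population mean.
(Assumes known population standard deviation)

Confidence level: 95%, α = 0.05
z_0.025 = 1.960
SE = σ/√n = 21/√102 = 2.0793
Margin of error = 1.960 × 2.0793 = 4.0754
CI: x̄ ± margin = 78 ± 4.0754
CI: (73.9246, 82.0754)

Answer: (73.9246, 82.0754)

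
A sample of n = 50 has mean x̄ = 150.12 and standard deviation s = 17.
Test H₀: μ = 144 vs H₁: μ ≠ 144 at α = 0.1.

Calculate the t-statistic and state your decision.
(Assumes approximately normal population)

df = n - 1 = 49
SE = s/√n = 17/√50 = 2.4042
t = (x̄ - μ₀)/SE = (150.12 - 144)/2.4042 = 2.5455
Critical value: t_{0.05,49} = ±1.677
p-value ≈ 0.0141
Decision: reject H₀

Answer: t = 2.5455, reject H₀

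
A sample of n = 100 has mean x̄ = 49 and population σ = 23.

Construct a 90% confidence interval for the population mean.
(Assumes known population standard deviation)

Answer: (45.2165, 52.7835)

Derivation:
Confidence level: 90%, α = 0.1
z_0.05 = 1.645
SE = σ/√n = 23/√100 = 2.3000
Margin of error = 1.645 × 2.3000 = 3.7835
CI: x̄ ± margin = 49 ± 3.7835
CI: (45.2165, 52.7835)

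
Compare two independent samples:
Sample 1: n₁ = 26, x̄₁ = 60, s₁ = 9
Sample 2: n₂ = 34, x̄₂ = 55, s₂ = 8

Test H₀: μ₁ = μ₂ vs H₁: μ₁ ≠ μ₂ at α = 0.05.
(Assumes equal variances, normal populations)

Answer: t = 2.2724, reject H₀

Derivation:
Pooled variance: s²_p = [25×9² + 33×8²]/(58) = 71.3276
s_p = 8.4456
SE = s_p×√(1/n₁ + 1/n₂) = 8.4456×√(1/26 + 1/34) = 2.2003
t = (x̄₁ - x̄₂)/SE = (60 - 55)/2.2003 = 2.2724
df = 58, t-critical = ±2.002
Decision: reject H₀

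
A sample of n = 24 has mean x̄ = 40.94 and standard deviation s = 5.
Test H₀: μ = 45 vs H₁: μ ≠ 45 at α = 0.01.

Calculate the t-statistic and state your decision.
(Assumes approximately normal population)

df = n - 1 = 23
SE = s/√n = 5/√24 = 1.0206
t = (x̄ - μ₀)/SE = (40.94 - 45)/1.0206 = -3.9781
Critical value: t_{0.005,23} = ±2.807
p-value ≈ 0.0006
Decision: reject H₀

Answer: t = -3.9781, reject H₀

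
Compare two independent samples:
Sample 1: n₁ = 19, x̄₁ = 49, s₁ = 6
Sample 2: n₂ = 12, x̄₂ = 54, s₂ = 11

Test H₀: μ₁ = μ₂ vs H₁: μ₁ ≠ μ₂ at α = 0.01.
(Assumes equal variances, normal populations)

Pooled variance: s²_p = [18×6² + 11×11²]/(29) = 68.2414
s_p = 8.2608
SE = s_p×√(1/n₁ + 1/n₂) = 8.2608×√(1/19 + 1/12) = 3.0460
t = (x̄₁ - x̄₂)/SE = (49 - 54)/3.0460 = -1.6415
df = 29, t-critical = ±2.756
Decision: fail to reject H₀

Answer: t = -1.6415, fail to reject H₀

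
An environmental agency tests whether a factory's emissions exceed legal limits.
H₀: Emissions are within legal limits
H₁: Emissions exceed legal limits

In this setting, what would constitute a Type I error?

Answer: Citing a compliant factory for excess emissions

Derivation:
Type I error: rejecting H₀ when it is actually true (false positive).
Type II error: failing to reject H₀ when H₁ is actually true (false negative).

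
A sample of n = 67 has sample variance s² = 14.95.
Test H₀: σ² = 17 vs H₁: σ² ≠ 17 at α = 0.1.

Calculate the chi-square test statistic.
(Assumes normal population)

Answer: χ² = 58.0412, fail to reject H₀

Derivation:
df = n - 1 = 66
χ² = (n-1)s²/σ₀² = 66×14.95/17 = 58.0412
Critical values: χ²_{0.95,66} = 48.305, χ²_{0.05,66} = 85.965
Rejection region: χ² < 48.305 or χ² > 85.965
Decision: fail to reject H₀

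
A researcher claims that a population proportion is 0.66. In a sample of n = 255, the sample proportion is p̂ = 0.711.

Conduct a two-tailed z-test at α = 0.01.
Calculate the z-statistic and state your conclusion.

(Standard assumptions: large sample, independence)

Answer: z = 1.7192, fail to reject H₀

Derivation:
H₀: p = 0.66, H₁: p ≠ 0.66
Standard error: SE = √(p₀(1-p₀)/n) = √(0.66×0.34/255) = 0.029665
z-statistic: z = (p̂ - p₀)/SE = (0.711 - 0.66)/0.029665 = 1.7192
Critical value: z_0.005 = ±2.576
p-value = 0.0856
Decision: fail to reject H₀ at α = 0.01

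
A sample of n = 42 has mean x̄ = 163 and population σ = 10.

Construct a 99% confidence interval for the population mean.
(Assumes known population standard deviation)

Confidence level: 99%, α = 0.01
z_0.005 = 2.576
SE = σ/√n = 10/√42 = 1.5430
Margin of error = 2.576 × 1.5430 = 3.9748
CI: x̄ ± margin = 163 ± 3.9748
CI: (159.0252, 166.9748)

Answer: (159.0252, 166.9748)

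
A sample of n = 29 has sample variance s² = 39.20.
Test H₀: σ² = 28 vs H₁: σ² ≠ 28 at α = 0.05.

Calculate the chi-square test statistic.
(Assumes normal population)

Answer: χ² = 39.2000, fail to reject H₀

Derivation:
df = n - 1 = 28
χ² = (n-1)s²/σ₀² = 28×39.20/28 = 39.2000
Critical values: χ²_{0.975,28} = 15.308, χ²_{0.025,28} = 44.461
Rejection region: χ² < 15.308 or χ² > 44.461
Decision: fail to reject H₀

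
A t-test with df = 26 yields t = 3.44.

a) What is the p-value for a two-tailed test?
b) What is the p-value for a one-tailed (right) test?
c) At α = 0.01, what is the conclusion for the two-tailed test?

Using t-distribution with df = 26:
a) Two-tailed: p = 2×P(T > 3.44) = 0.0020
b) One-tailed: p = P(T > 3.44) = 0.0010
c) 0.0020 < 0.01, reject H₀

Answer: a) 0.0020, b) 0.0010, c) reject H₀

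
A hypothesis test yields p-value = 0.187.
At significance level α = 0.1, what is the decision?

Answer: fail to reject H₀

Derivation:
Compare p-value to α:
0.187 ≥ 0.1
Decision: fail to reject H₀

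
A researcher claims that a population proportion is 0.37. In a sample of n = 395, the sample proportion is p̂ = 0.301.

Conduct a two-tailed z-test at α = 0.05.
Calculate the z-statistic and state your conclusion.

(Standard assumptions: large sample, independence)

H₀: p = 0.37, H₁: p ≠ 0.37
Standard error: SE = √(p₀(1-p₀)/n) = √(0.37×0.63/395) = 0.024293
z-statistic: z = (p̂ - p₀)/SE = (0.301 - 0.37)/0.024293 = -2.8403
Critical value: z_0.025 = ±1.960
p-value = 0.0045
Decision: reject H₀ at α = 0.05

Answer: z = -2.8403, reject H₀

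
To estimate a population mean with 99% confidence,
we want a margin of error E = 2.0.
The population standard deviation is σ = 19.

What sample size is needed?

Answer: n = 599

Derivation:
z_0.005 = 2.576
n = (z×σ/E)² = (2.576×19/2.0)²
n = 598.8788
Round up: n = 599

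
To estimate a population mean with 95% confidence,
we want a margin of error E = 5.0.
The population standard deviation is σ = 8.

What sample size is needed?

z_0.025 = 1.960
n = (z×σ/E)² = (1.960×8/5.0)²
n = 9.8345
Round up: n = 10

Answer: n = 10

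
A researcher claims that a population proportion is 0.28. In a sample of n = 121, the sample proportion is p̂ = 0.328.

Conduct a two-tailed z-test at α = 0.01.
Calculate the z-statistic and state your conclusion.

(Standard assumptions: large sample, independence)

H₀: p = 0.28, H₁: p ≠ 0.28
Standard error: SE = √(p₀(1-p₀)/n) = √(0.28×0.72/121) = 0.040818
z-statistic: z = (p̂ - p₀)/SE = (0.328 - 0.28)/0.040818 = 1.1760
Critical value: z_0.005 = ±2.576
p-value = 0.2396
Decision: fail to reject H₀ at α = 0.01

Answer: z = 1.1760, fail to reject H₀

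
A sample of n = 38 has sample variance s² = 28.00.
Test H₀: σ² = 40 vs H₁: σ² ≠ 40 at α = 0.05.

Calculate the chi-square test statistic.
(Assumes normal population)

Answer: χ² = 25.9000, fail to reject H₀

Derivation:
df = n - 1 = 37
χ² = (n-1)s²/σ₀² = 37×28.00/40 = 25.9000
Critical values: χ²_{0.975,37} = 22.106, χ²_{0.025,37} = 55.668
Rejection region: χ² < 22.106 or χ² > 55.668
Decision: fail to reject H₀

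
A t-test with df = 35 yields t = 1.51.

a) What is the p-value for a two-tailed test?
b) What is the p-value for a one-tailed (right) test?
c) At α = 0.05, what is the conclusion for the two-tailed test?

Using t-distribution with df = 35:
a) Two-tailed: p = 2×P(T > 1.51) = 0.1400
b) One-tailed: p = P(T > 1.51) = 0.0700
c) 0.1400 ≥ 0.05, fail to reject H₀

Answer: a) 0.1400, b) 0.0700, c) fail to reject H₀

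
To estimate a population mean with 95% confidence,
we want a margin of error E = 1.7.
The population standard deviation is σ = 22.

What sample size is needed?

z_0.025 = 1.960
n = (z×σ/E)² = (1.960×22/1.7)²
n = 643.3683
Round up: n = 644

Answer: n = 644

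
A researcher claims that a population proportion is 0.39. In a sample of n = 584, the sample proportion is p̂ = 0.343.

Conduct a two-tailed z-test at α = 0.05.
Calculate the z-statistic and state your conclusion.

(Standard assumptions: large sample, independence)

Answer: z = -2.3287, reject H₀

Derivation:
H₀: p = 0.39, H₁: p ≠ 0.39
Standard error: SE = √(p₀(1-p₀)/n) = √(0.39×0.61/584) = 0.020183
z-statistic: z = (p̂ - p₀)/SE = (0.343 - 0.39)/0.020183 = -2.3287
Critical value: z_0.025 = ±1.960
p-value = 0.0199
Decision: reject H₀ at α = 0.05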